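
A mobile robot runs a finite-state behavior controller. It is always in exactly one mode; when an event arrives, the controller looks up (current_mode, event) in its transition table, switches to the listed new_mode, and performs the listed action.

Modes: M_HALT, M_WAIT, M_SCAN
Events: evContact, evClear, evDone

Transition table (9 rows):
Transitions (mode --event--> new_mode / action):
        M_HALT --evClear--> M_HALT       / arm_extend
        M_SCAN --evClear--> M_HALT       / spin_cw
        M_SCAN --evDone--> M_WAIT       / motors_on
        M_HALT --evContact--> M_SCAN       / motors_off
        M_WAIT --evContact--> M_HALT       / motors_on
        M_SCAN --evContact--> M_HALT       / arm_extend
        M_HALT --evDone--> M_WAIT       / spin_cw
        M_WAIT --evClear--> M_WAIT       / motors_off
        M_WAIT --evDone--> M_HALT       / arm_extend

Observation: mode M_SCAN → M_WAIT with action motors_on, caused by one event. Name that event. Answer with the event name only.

try evContact: (M_SCAN, evContact) → (M_HALT, arm_extend)
try evClear: (M_SCAN, evClear) → (M_HALT, spin_cw)
try evDone: (M_SCAN, evDone) → (M_WAIT, motors_on)  ← matches

evDone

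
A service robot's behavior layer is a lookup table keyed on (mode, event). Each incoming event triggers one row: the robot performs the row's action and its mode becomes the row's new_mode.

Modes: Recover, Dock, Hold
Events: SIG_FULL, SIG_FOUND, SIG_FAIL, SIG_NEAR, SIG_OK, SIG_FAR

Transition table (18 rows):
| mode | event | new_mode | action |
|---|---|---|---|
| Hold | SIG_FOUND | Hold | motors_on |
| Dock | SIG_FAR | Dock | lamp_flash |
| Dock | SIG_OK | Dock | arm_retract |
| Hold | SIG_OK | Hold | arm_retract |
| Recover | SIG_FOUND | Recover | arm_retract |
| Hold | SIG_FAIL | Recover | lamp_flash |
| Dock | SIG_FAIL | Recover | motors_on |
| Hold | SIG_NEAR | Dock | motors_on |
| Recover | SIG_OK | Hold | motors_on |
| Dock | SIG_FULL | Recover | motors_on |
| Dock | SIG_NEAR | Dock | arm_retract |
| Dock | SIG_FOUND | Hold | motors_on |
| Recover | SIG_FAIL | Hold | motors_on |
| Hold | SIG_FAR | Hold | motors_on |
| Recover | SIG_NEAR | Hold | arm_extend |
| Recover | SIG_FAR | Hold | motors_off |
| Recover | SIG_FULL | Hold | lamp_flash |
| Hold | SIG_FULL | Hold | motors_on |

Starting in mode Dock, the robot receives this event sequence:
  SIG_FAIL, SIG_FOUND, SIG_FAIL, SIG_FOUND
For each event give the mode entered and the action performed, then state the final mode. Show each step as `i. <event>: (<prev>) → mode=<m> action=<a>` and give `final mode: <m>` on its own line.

1. SIG_FAIL: (Dock) → mode=Recover action=motors_on
2. SIG_FOUND: (Recover) → mode=Recover action=arm_retract
3. SIG_FAIL: (Recover) → mode=Hold action=motors_on
4. SIG_FOUND: (Hold) → mode=Hold action=motors_on

final mode: Hold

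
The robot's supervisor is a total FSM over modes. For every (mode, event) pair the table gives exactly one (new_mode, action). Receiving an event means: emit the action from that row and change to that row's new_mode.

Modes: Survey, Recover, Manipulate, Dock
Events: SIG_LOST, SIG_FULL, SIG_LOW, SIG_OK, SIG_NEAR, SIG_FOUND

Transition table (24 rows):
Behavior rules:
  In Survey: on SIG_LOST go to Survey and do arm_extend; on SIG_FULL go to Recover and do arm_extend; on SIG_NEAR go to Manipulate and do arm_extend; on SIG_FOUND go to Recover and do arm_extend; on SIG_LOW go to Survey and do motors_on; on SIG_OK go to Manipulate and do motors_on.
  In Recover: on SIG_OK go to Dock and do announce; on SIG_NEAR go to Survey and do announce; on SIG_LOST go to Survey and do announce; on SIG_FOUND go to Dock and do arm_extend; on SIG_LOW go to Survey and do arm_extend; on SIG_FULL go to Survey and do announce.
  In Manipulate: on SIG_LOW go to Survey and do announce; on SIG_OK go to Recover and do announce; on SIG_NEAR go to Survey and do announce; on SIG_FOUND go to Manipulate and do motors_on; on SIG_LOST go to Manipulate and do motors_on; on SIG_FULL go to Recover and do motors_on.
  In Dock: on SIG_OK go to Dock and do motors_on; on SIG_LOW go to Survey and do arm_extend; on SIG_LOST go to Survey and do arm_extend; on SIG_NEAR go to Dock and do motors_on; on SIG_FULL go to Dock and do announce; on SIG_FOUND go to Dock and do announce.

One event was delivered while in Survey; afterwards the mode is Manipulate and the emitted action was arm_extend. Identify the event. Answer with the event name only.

SIG_NEAR

try SIG_LOST: (Survey, SIG_LOST) → (Survey, arm_extend)
try SIG_FULL: (Survey, SIG_FULL) → (Recover, arm_extend)
try SIG_LOW: (Survey, SIG_LOW) → (Survey, motors_on)
try SIG_OK: (Survey, SIG_OK) → (Manipulate, motors_on)
try SIG_NEAR: (Survey, SIG_NEAR) → (Manipulate, arm_extend)  ← matches
try SIG_FOUND: (Survey, SIG_FOUND) → (Recover, arm_extend)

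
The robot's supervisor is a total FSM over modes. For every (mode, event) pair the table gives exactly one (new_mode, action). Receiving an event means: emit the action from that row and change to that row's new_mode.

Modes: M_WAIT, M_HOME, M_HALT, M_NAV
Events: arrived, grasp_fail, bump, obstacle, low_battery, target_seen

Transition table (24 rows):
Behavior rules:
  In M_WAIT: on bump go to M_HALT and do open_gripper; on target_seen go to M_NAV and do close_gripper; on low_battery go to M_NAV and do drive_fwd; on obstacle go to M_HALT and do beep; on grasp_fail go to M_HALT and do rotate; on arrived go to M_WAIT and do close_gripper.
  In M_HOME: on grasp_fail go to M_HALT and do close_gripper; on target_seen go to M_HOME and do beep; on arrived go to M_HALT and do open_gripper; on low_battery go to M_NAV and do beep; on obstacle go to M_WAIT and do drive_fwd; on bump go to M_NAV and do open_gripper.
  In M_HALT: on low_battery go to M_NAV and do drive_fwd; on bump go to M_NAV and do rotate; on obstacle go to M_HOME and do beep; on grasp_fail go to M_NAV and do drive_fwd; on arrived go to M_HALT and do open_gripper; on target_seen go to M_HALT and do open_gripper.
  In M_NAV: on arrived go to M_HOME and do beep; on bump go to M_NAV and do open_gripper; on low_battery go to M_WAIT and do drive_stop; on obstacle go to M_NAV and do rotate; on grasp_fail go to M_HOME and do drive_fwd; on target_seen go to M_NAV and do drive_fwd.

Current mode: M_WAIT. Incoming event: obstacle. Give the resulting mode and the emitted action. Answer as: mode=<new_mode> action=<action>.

mode=M_HALT action=beep

current mode = M_WAIT; filter table to that mode:
  (M_WAIT, bump) → (M_HALT, open_gripper)
  (M_WAIT, target_seen) → (M_NAV, close_gripper)
  (M_WAIT, low_battery) → (M_NAV, drive_fwd)
  (M_WAIT, obstacle) → (M_HALT, beep)  ← event matches
  (M_WAIT, grasp_fail) → (M_HALT, rotate)
  (M_WAIT, arrived) → (M_WAIT, close_gripper)
event = obstacle selects (M_HALT, beep)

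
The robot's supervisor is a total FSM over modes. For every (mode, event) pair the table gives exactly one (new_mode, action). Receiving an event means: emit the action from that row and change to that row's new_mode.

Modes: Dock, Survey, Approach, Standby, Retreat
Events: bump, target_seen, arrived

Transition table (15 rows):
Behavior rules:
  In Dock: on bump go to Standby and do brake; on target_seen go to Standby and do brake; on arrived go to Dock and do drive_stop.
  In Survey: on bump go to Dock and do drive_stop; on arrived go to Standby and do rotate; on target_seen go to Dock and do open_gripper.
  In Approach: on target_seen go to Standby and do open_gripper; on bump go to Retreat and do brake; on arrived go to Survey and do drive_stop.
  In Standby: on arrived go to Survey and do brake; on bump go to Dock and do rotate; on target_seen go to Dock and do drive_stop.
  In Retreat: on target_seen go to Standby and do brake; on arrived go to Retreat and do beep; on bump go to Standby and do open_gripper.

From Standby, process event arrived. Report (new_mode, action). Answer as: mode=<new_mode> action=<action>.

mode=Survey action=brake

current mode = Standby; filter table to that mode:
  (Standby, arrived) → (Survey, brake)  ← event matches
  (Standby, bump) → (Dock, rotate)
  (Standby, target_seen) → (Dock, drive_stop)
event = arrived selects (Survey, brake)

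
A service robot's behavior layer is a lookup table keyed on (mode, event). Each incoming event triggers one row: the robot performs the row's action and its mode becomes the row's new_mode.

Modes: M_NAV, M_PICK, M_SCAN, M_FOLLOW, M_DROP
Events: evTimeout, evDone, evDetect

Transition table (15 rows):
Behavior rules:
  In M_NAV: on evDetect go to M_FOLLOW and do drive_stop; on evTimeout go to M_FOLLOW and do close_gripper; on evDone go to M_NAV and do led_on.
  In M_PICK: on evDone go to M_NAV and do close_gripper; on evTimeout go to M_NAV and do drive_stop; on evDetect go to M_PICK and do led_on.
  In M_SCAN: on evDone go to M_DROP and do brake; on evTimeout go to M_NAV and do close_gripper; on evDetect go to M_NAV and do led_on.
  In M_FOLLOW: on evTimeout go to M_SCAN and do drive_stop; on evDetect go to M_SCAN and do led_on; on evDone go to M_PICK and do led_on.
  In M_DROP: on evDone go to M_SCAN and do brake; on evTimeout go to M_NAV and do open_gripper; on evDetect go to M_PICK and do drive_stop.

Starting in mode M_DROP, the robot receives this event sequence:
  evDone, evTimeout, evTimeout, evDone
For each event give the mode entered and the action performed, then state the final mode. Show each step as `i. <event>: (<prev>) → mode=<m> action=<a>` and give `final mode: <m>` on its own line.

final mode: M_PICK

1. evDone: (M_DROP) → mode=M_SCAN action=brake
2. evTimeout: (M_SCAN) → mode=M_NAV action=close_gripper
3. evTimeout: (M_NAV) → mode=M_FOLLOW action=close_gripper
4. evDone: (M_FOLLOW) → mode=M_PICK action=led_on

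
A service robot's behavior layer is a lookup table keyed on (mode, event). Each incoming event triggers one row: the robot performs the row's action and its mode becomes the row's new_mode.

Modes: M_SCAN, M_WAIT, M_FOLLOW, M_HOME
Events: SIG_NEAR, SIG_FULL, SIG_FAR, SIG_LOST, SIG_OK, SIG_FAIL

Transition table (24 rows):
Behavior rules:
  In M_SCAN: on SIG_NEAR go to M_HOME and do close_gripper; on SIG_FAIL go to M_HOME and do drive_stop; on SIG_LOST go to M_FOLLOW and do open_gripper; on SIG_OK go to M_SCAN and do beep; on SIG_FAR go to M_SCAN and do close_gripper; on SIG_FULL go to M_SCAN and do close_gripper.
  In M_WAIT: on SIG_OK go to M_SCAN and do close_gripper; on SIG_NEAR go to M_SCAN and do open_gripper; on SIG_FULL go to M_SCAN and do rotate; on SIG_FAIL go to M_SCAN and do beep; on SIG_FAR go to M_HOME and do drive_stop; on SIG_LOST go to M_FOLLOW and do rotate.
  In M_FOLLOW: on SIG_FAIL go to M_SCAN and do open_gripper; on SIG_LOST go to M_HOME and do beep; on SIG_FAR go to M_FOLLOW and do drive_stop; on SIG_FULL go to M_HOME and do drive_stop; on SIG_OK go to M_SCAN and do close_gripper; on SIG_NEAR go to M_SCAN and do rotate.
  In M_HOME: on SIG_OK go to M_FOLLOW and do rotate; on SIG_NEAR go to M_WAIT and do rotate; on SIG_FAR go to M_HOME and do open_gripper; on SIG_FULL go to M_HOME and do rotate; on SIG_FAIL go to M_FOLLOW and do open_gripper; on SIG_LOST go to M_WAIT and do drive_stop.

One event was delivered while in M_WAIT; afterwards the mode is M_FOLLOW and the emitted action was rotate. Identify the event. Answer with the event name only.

try SIG_NEAR: (M_WAIT, SIG_NEAR) → (M_SCAN, open_gripper)
try SIG_FULL: (M_WAIT, SIG_FULL) → (M_SCAN, rotate)
try SIG_FAR: (M_WAIT, SIG_FAR) → (M_HOME, drive_stop)
try SIG_LOST: (M_WAIT, SIG_LOST) → (M_FOLLOW, rotate)  ← matches
try SIG_OK: (M_WAIT, SIG_OK) → (M_SCAN, close_gripper)
try SIG_FAIL: (M_WAIT, SIG_FAIL) → (M_SCAN, beep)

SIG_LOST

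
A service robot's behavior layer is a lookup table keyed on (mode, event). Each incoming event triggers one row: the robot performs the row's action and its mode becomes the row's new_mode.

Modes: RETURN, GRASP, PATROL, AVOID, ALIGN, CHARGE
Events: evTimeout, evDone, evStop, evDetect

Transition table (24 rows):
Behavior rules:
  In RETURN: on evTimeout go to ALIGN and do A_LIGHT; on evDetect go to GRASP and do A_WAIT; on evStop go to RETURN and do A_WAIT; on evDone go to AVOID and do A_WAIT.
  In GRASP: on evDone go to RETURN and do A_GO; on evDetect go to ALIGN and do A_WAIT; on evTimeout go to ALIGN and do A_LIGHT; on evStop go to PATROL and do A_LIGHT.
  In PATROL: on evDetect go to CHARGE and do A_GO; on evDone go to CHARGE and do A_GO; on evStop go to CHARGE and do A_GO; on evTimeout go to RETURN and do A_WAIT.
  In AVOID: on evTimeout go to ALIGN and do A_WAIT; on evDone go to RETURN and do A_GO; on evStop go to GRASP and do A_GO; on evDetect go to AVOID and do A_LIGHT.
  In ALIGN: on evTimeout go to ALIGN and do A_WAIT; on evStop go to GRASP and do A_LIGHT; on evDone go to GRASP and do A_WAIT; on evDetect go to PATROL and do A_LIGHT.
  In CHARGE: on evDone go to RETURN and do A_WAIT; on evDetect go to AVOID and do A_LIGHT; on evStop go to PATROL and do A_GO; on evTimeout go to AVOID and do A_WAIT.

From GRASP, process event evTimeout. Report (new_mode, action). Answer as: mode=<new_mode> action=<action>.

current mode = GRASP; filter table to that mode:
  (GRASP, evDone) → (RETURN, A_GO)
  (GRASP, evDetect) → (ALIGN, A_WAIT)
  (GRASP, evTimeout) → (ALIGN, A_LIGHT)  ← event matches
  (GRASP, evStop) → (PATROL, A_LIGHT)
event = evTimeout selects (ALIGN, A_LIGHT)

mode=ALIGN action=A_LIGHT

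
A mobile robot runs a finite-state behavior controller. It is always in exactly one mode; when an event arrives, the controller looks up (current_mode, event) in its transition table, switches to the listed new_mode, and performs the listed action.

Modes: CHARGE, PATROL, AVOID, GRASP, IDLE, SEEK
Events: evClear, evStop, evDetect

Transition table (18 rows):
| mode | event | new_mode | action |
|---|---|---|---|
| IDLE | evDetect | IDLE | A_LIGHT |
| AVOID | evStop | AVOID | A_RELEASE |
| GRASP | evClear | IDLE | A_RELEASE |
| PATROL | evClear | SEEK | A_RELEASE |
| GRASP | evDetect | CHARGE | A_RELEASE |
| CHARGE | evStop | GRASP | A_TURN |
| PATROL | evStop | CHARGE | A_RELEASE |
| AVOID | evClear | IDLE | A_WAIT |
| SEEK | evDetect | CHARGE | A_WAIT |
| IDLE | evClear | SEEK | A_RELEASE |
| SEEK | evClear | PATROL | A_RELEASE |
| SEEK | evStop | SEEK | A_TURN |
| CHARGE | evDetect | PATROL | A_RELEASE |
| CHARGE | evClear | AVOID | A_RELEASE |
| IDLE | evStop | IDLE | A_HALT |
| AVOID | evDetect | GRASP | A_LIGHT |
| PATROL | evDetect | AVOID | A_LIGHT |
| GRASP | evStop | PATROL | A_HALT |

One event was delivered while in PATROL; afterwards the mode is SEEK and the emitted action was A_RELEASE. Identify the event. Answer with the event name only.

try evClear: (PATROL, evClear) → (SEEK, A_RELEASE)  ← matches
try evStop: (PATROL, evStop) → (CHARGE, A_RELEASE)
try evDetect: (PATROL, evDetect) → (AVOID, A_LIGHT)

evClear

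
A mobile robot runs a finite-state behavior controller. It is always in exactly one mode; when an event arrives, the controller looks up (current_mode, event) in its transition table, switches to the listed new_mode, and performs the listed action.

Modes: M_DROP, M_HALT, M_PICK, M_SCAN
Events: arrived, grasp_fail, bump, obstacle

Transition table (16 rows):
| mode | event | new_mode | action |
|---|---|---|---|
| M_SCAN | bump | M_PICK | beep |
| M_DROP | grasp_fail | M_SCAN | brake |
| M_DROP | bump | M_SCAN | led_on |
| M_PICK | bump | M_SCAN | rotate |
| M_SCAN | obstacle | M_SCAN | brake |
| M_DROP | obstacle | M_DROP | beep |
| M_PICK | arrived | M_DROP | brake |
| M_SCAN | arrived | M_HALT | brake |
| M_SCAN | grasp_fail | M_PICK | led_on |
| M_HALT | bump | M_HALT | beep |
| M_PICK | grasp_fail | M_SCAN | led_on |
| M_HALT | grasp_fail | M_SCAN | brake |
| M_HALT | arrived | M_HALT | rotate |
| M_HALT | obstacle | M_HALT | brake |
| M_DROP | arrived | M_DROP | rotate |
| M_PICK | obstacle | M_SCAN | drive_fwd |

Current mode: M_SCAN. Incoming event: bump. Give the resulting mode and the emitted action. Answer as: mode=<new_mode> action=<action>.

current mode = M_SCAN; filter table to that mode:
  (M_SCAN, bump) → (M_PICK, beep)  ← event matches
  (M_SCAN, obstacle) → (M_SCAN, brake)
  (M_SCAN, arrived) → (M_HALT, brake)
  (M_SCAN, grasp_fail) → (M_PICK, led_on)
event = bump selects (M_PICK, beep)

mode=M_PICK action=beep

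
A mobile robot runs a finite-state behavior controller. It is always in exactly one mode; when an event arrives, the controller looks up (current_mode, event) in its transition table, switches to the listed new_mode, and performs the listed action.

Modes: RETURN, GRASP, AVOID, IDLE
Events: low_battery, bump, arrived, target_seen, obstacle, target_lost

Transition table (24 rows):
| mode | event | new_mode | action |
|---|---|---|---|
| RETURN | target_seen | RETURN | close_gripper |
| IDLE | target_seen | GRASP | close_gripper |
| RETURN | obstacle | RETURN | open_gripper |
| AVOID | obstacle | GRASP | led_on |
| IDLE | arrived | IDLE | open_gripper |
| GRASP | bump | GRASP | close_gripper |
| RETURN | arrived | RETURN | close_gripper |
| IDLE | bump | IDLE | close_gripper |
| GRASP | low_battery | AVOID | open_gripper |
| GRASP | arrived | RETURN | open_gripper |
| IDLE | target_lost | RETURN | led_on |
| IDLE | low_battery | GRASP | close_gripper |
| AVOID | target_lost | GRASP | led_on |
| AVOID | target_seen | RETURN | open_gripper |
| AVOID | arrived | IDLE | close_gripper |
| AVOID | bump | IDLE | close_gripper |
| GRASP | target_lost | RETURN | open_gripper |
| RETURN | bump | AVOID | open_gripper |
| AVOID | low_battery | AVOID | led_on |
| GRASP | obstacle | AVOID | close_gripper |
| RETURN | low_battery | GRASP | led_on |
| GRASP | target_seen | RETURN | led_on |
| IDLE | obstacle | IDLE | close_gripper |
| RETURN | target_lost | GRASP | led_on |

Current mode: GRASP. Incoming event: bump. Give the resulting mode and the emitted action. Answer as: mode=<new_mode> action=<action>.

current mode = GRASP; filter table to that mode:
  (GRASP, bump) → (GRASP, close_gripper)  ← event matches
  (GRASP, low_battery) → (AVOID, open_gripper)
  (GRASP, arrived) → (RETURN, open_gripper)
  (GRASP, target_lost) → (RETURN, open_gripper)
  (GRASP, obstacle) → (AVOID, close_gripper)
  (GRASP, target_seen) → (RETURN, led_on)
event = bump selects (GRASP, close_gripper)

mode=GRASP action=close_gripper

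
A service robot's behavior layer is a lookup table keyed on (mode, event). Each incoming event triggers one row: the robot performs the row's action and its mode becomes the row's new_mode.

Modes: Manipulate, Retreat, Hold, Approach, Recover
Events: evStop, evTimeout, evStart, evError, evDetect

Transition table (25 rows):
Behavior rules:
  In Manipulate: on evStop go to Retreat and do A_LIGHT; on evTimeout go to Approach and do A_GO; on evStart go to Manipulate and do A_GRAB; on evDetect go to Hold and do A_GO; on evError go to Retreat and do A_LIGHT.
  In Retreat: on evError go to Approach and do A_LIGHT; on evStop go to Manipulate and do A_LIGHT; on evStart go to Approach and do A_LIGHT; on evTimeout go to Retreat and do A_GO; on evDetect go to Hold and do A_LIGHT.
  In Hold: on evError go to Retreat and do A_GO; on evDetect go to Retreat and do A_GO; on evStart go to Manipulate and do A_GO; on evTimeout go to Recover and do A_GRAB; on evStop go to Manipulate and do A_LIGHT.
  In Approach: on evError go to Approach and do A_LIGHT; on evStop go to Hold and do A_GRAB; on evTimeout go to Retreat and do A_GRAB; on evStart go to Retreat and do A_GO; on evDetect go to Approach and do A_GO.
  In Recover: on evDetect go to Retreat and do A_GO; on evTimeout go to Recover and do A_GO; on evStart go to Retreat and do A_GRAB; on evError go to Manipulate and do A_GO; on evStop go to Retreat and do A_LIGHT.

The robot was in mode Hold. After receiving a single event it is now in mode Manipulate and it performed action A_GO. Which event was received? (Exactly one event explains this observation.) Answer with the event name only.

try evStop: (Hold, evStop) → (Manipulate, A_LIGHT)
try evTimeout: (Hold, evTimeout) → (Recover, A_GRAB)
try evStart: (Hold, evStart) → (Manipulate, A_GO)  ← matches
try evError: (Hold, evError) → (Retreat, A_GO)
try evDetect: (Hold, evDetect) → (Retreat, A_GO)

evStart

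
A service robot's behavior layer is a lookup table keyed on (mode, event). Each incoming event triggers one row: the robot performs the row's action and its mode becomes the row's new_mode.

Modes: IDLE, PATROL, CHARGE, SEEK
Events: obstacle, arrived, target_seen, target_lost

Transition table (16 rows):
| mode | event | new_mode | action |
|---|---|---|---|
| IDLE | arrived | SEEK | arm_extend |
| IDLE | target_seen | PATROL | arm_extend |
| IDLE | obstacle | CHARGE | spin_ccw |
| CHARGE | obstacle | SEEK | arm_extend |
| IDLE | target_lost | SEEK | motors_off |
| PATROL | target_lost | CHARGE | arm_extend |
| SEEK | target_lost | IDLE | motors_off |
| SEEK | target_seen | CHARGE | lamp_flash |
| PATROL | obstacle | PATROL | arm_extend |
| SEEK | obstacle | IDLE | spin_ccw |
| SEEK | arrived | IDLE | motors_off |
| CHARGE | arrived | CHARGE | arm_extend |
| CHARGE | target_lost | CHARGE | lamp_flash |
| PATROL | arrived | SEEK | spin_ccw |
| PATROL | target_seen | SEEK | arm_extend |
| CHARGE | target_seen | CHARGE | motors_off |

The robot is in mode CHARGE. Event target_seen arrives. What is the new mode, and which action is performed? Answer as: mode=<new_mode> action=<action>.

current mode = CHARGE; filter table to that mode:
  (CHARGE, obstacle) → (SEEK, arm_extend)
  (CHARGE, arrived) → (CHARGE, arm_extend)
  (CHARGE, target_lost) → (CHARGE, lamp_flash)
  (CHARGE, target_seen) → (CHARGE, motors_off)  ← event matches
event = target_seen selects (CHARGE, motors_off)

mode=CHARGE action=motors_off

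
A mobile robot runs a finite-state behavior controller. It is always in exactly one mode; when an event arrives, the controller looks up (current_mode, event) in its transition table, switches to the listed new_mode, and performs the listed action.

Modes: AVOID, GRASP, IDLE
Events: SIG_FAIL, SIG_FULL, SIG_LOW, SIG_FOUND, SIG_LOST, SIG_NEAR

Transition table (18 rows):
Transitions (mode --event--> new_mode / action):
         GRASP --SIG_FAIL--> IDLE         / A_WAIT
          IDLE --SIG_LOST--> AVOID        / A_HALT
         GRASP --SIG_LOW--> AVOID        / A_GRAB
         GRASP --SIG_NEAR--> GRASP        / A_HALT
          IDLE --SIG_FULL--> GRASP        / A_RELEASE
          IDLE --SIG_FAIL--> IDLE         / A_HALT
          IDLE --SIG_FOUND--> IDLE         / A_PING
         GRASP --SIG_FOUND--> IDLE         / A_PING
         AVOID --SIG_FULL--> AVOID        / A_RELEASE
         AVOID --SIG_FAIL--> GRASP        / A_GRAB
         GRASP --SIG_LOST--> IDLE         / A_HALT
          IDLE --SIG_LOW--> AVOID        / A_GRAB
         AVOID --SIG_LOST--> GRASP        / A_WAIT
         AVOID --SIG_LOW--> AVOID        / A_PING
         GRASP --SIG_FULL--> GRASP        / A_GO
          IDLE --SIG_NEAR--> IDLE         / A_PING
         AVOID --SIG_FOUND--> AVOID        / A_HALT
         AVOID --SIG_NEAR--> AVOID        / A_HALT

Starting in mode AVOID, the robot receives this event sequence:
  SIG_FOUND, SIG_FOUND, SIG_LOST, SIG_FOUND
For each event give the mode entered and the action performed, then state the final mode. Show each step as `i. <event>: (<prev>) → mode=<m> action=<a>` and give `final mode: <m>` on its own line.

final mode: IDLE

1. SIG_FOUND: (AVOID) → mode=AVOID action=A_HALT
2. SIG_FOUND: (AVOID) → mode=AVOID action=A_HALT
3. SIG_LOST: (AVOID) → mode=GRASP action=A_WAIT
4. SIG_FOUND: (GRASP) → mode=IDLE action=A_PING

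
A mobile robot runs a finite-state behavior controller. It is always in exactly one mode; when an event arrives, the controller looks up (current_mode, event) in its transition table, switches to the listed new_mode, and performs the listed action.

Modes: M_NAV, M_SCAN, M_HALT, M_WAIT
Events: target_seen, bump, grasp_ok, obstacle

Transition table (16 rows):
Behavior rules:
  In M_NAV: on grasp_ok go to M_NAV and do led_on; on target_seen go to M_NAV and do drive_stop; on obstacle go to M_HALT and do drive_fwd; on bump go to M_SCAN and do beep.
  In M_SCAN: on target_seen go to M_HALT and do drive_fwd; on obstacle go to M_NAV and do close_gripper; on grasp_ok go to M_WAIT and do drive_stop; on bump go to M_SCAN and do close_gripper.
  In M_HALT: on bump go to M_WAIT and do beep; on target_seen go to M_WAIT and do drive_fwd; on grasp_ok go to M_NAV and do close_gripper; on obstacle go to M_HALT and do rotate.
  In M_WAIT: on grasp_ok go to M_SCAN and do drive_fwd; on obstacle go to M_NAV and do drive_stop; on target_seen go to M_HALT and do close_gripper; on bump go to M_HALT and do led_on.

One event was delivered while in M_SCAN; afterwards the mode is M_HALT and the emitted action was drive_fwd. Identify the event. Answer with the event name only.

target_seen

try target_seen: (M_SCAN, target_seen) → (M_HALT, drive_fwd)  ← matches
try bump: (M_SCAN, bump) → (M_SCAN, close_gripper)
try grasp_ok: (M_SCAN, grasp_ok) → (M_WAIT, drive_stop)
try obstacle: (M_SCAN, obstacle) → (M_NAV, close_gripper)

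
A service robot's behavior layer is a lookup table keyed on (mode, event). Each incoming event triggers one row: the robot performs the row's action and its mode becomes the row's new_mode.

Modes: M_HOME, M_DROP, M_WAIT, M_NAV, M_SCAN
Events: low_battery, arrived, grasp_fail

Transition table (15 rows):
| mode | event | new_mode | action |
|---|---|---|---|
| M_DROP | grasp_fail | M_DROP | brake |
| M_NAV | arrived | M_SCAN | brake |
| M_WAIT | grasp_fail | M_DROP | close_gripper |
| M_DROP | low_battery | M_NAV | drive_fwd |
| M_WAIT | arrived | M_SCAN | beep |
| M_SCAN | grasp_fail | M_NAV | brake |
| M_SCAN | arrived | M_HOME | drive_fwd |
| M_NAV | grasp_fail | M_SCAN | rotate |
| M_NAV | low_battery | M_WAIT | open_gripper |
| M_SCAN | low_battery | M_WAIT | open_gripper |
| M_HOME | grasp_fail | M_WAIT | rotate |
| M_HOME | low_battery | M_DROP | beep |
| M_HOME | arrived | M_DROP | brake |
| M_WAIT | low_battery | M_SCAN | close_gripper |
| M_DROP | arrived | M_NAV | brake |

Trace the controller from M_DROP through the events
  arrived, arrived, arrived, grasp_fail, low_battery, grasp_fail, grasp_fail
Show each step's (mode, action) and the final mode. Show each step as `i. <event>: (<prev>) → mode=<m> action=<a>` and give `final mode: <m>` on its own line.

1. arrived: (M_DROP) → mode=M_NAV action=brake
2. arrived: (M_NAV) → mode=M_SCAN action=brake
3. arrived: (M_SCAN) → mode=M_HOME action=drive_fwd
4. grasp_fail: (M_HOME) → mode=M_WAIT action=rotate
5. low_battery: (M_WAIT) → mode=M_SCAN action=close_gripper
6. grasp_fail: (M_SCAN) → mode=M_NAV action=brake
7. grasp_fail: (M_NAV) → mode=M_SCAN action=rotate

final mode: M_SCAN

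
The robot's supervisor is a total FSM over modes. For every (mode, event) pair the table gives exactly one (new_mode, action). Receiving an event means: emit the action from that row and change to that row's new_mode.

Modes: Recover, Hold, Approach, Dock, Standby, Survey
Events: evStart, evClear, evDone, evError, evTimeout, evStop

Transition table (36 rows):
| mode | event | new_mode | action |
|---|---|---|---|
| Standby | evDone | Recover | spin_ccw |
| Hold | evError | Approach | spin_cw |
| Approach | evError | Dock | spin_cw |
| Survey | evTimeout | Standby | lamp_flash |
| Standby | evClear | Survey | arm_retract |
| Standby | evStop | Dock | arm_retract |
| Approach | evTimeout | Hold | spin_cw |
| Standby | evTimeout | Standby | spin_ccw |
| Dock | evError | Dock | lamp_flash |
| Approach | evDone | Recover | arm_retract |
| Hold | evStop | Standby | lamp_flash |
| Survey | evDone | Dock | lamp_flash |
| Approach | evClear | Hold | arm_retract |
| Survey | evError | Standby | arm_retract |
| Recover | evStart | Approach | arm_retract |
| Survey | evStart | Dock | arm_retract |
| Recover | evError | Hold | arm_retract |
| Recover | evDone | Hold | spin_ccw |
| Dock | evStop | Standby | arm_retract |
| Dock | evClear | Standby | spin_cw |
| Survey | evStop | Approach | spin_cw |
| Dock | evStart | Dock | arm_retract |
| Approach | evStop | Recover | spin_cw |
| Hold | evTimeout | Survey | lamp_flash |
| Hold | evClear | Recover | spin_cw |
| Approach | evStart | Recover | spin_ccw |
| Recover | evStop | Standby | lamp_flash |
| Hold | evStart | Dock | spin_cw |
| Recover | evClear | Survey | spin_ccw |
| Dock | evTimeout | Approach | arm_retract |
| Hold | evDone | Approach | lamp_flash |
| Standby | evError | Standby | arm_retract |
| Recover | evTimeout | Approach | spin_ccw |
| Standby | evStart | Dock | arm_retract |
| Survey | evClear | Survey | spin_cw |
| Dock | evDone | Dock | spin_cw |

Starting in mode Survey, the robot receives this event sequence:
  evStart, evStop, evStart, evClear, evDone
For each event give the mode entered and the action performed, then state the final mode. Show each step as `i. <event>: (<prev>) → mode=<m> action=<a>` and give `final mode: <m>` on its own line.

final mode: Recover

1. evStart: (Survey) → mode=Dock action=arm_retract
2. evStop: (Dock) → mode=Standby action=arm_retract
3. evStart: (Standby) → mode=Dock action=arm_retract
4. evClear: (Dock) → mode=Standby action=spin_cw
5. evDone: (Standby) → mode=Recover action=spin_ccw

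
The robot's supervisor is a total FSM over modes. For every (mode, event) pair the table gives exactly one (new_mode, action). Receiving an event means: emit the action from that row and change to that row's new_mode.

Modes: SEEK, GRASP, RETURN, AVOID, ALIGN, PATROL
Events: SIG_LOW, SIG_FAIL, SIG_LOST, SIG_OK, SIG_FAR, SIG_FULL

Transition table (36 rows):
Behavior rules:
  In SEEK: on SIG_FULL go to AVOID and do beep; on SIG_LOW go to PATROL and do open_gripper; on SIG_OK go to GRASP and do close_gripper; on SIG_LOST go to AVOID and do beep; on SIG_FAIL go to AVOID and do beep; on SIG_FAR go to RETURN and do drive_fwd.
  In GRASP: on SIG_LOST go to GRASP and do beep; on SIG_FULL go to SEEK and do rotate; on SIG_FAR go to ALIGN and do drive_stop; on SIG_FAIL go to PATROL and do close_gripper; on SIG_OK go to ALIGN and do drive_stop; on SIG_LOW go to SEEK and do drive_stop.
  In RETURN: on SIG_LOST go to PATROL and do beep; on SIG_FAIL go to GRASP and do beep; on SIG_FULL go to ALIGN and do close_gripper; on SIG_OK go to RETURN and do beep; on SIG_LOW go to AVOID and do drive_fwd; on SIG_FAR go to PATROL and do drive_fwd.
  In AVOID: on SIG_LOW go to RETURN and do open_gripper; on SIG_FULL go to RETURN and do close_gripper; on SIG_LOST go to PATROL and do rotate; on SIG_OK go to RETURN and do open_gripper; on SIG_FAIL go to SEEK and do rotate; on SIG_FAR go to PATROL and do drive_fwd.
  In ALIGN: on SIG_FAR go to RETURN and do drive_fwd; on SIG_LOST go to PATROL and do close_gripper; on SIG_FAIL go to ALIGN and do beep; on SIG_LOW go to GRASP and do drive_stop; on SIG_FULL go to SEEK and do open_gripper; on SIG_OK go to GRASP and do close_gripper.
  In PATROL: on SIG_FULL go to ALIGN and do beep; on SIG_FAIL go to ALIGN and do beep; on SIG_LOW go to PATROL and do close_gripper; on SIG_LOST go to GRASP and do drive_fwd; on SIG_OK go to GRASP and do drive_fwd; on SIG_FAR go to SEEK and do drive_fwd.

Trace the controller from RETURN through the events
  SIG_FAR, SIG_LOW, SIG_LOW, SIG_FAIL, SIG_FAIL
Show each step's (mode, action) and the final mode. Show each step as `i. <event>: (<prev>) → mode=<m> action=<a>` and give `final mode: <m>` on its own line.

final mode: ALIGN

1. SIG_FAR: (RETURN) → mode=PATROL action=drive_fwd
2. SIG_LOW: (PATROL) → mode=PATROL action=close_gripper
3. SIG_LOW: (PATROL) → mode=PATROL action=close_gripper
4. SIG_FAIL: (PATROL) → mode=ALIGN action=beep
5. SIG_FAIL: (ALIGN) → mode=ALIGN action=beep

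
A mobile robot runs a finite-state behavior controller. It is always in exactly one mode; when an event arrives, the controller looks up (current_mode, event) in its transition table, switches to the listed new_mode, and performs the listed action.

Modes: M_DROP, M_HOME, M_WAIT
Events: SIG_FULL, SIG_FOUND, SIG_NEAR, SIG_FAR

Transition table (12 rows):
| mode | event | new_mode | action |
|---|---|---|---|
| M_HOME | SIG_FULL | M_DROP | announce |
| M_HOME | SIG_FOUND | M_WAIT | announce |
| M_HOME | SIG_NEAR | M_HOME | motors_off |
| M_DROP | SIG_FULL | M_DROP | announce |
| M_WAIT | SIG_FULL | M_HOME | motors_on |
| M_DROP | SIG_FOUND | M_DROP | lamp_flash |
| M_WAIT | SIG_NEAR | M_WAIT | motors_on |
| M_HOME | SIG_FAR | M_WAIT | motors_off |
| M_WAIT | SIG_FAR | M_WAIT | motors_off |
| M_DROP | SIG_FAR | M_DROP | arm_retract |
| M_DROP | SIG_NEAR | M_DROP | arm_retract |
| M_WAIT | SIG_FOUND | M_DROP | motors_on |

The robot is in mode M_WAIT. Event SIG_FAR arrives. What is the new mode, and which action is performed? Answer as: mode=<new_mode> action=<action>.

mode=M_WAIT action=motors_off

current mode = M_WAIT; filter table to that mode:
  (M_WAIT, SIG_FULL) → (M_HOME, motors_on)
  (M_WAIT, SIG_NEAR) → (M_WAIT, motors_on)
  (M_WAIT, SIG_FAR) → (M_WAIT, motors_off)  ← event matches
  (M_WAIT, SIG_FOUND) → (M_DROP, motors_on)
event = SIG_FAR selects (M_WAIT, motors_off)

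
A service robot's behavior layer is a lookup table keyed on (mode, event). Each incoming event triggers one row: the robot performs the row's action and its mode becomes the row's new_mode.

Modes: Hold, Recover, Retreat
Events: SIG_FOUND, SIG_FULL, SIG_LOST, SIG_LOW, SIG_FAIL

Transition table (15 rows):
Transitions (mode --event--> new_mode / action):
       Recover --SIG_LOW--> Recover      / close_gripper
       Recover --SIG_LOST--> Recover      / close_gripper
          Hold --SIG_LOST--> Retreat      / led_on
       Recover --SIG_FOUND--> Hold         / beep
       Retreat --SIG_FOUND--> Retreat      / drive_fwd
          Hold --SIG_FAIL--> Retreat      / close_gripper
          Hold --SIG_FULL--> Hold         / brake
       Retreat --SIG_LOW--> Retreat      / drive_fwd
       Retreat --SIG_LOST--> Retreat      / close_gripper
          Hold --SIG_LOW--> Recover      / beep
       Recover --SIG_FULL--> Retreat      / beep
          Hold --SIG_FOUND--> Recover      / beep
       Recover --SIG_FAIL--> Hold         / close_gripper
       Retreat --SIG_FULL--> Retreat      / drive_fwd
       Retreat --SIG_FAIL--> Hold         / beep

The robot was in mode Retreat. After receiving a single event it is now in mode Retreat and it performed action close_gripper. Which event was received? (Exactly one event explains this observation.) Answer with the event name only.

try SIG_FOUND: (Retreat, SIG_FOUND) → (Retreat, drive_fwd)
try SIG_FULL: (Retreat, SIG_FULL) → (Retreat, drive_fwd)
try SIG_LOST: (Retreat, SIG_LOST) → (Retreat, close_gripper)  ← matches
try SIG_LOW: (Retreat, SIG_LOW) → (Retreat, drive_fwd)
try SIG_FAIL: (Retreat, SIG_FAIL) → (Hold, beep)

SIG_LOST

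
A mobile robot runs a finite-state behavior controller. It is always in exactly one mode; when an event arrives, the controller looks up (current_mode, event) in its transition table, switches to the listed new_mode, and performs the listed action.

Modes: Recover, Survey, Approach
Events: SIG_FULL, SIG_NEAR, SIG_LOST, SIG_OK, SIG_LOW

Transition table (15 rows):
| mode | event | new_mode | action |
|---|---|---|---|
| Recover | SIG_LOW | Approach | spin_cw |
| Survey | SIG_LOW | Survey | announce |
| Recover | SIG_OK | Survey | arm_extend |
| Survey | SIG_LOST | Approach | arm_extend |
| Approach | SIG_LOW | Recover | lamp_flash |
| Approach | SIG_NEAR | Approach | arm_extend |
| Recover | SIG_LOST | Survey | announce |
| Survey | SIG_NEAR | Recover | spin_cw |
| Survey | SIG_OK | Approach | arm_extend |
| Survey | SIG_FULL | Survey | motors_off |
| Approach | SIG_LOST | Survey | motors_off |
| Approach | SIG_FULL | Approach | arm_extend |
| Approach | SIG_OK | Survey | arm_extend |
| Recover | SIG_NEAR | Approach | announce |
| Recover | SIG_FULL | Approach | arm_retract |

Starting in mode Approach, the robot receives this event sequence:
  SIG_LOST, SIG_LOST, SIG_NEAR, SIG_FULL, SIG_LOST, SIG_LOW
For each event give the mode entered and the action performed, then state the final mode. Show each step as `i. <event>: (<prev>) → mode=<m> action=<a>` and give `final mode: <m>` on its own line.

1. SIG_LOST: (Approach) → mode=Survey action=motors_off
2. SIG_LOST: (Survey) → mode=Approach action=arm_extend
3. SIG_NEAR: (Approach) → mode=Approach action=arm_extend
4. SIG_FULL: (Approach) → mode=Approach action=arm_extend
5. SIG_LOST: (Approach) → mode=Survey action=motors_off
6. SIG_LOW: (Survey) → mode=Survey action=announce

final mode: Survey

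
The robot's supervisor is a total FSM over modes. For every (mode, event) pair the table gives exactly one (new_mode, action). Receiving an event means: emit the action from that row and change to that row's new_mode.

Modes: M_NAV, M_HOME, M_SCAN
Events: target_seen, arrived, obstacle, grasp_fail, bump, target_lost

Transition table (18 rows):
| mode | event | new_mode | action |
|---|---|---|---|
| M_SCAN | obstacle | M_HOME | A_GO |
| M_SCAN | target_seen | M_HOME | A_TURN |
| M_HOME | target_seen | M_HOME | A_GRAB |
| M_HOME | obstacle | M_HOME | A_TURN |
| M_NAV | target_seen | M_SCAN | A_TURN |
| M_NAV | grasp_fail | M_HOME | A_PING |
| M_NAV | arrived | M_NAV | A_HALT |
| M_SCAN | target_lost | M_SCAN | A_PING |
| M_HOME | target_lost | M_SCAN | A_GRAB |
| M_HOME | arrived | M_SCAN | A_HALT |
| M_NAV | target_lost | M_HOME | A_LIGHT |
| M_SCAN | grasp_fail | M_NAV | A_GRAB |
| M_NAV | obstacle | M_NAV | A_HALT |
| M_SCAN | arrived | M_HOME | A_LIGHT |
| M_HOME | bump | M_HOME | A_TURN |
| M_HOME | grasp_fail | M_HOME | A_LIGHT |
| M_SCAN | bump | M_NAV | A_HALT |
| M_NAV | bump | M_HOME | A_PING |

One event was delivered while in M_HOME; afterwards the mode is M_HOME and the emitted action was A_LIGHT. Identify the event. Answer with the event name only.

try target_seen: (M_HOME, target_seen) → (M_HOME, A_GRAB)
try arrived: (M_HOME, arrived) → (M_SCAN, A_HALT)
try obstacle: (M_HOME, obstacle) → (M_HOME, A_TURN)
try grasp_fail: (M_HOME, grasp_fail) → (M_HOME, A_LIGHT)  ← matches
try bump: (M_HOME, bump) → (M_HOME, A_TURN)
try target_lost: (M_HOME, target_lost) → (M_SCAN, A_GRAB)

grasp_fail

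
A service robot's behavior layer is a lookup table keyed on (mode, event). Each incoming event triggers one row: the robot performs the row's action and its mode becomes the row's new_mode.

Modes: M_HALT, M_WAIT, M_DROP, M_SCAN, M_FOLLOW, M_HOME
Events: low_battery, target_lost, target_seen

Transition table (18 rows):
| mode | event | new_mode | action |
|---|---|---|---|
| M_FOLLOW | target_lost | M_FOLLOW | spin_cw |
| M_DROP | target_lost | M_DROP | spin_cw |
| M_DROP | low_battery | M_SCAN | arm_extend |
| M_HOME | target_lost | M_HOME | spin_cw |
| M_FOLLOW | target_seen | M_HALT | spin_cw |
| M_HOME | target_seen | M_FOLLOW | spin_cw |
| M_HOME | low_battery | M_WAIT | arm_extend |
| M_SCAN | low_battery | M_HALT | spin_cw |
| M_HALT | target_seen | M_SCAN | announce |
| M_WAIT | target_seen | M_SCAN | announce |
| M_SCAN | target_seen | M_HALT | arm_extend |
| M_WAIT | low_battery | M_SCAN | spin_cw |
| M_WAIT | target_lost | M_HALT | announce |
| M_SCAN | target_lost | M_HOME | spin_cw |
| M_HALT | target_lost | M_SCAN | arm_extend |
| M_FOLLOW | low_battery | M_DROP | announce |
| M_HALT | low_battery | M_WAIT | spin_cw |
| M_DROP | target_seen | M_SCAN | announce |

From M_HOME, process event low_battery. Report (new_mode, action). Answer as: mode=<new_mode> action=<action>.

current mode = M_HOME; filter table to that mode:
  (M_HOME, target_lost) → (M_HOME, spin_cw)
  (M_HOME, target_seen) → (M_FOLLOW, spin_cw)
  (M_HOME, low_battery) → (M_WAIT, arm_extend)  ← event matches
event = low_battery selects (M_WAIT, arm_extend)

mode=M_WAIT action=arm_extend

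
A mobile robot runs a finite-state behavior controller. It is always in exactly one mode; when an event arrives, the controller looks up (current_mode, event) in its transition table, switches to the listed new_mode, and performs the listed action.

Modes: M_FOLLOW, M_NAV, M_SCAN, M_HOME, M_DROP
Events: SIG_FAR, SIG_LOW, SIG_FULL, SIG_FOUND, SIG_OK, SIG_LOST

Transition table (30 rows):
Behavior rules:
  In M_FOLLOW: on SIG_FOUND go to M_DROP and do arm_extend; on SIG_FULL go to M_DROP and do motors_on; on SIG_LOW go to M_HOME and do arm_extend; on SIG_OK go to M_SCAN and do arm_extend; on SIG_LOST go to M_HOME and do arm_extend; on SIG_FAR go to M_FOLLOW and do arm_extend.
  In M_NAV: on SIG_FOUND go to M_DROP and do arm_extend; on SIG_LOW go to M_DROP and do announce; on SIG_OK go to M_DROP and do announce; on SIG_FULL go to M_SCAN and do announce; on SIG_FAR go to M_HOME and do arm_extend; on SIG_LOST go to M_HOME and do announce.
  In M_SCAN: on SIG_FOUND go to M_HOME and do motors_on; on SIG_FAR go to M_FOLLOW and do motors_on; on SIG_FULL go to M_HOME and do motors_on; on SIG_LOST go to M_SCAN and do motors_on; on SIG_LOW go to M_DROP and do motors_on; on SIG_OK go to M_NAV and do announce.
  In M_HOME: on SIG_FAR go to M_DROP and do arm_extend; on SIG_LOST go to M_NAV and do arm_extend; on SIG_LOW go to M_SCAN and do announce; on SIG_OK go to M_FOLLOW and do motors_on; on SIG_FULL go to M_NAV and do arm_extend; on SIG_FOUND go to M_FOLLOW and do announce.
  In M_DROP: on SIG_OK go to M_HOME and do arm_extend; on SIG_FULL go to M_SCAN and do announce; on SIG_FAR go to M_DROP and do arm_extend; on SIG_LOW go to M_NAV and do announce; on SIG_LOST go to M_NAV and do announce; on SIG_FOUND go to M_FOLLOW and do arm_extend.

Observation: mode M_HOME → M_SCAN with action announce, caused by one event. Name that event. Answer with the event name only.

try SIG_FAR: (M_HOME, SIG_FAR) → (M_DROP, arm_extend)
try SIG_LOW: (M_HOME, SIG_LOW) → (M_SCAN, announce)  ← matches
try SIG_FULL: (M_HOME, SIG_FULL) → (M_NAV, arm_extend)
try SIG_FOUND: (M_HOME, SIG_FOUND) → (M_FOLLOW, announce)
try SIG_OK: (M_HOME, SIG_OK) → (M_FOLLOW, motors_on)
try SIG_LOST: (M_HOME, SIG_LOST) → (M_NAV, arm_extend)

SIG_LOW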